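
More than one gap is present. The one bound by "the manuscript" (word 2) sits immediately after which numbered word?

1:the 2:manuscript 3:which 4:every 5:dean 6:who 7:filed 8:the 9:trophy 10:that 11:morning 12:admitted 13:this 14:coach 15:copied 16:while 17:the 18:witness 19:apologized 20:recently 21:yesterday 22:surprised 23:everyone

15

The displaced element is "the manuscript" (word 2).
It is linked across 1 clause boundary (Ø).
It functions as the direct object of "copied", so the gap sits immediately after word 15 ("copied").
Base order: Every dean who filed the trophy that morning admitted this coach copied the manuscript while the witness apologized recently yesterday.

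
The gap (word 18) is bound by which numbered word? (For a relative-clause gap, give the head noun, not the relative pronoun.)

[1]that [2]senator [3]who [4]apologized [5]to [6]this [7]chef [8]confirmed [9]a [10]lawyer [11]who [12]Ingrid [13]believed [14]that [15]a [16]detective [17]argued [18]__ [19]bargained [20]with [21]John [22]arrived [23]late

The gap at 18 is the subject of "bargained", inside a relative clause.
The relative pronoun is "who" (word 11); it is bound by the head noun immediately before it.
Its filler is the head noun "lawyer", at word 10.

10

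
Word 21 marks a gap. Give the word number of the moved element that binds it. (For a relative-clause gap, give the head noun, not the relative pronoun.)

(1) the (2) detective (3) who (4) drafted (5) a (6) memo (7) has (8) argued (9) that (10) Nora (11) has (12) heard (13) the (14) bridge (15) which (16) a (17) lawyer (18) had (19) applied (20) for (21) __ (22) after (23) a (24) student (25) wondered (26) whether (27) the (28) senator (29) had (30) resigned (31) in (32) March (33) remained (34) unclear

14

The gap at 21 is the prepositional object of "applied", inside a relative clause.
The relative pronoun is "which" (word 15); it is bound by the head noun immediately before it.
Its filler is the head noun "bridge", at word 14.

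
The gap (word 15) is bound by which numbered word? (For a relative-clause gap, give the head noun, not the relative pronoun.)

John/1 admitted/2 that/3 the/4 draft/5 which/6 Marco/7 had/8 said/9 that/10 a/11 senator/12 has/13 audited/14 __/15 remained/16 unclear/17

The gap at 15 is the object of "audited", inside a relative clause.
The relative pronoun is "which" (word 6); it is bound by the head noun immediately before it.
Its filler is the head noun "draft", at word 5.

5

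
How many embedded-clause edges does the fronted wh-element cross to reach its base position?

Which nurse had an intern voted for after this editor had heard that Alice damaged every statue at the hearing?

0

"which nurse" originates inside the matrix clause — no clause boundary is crossed.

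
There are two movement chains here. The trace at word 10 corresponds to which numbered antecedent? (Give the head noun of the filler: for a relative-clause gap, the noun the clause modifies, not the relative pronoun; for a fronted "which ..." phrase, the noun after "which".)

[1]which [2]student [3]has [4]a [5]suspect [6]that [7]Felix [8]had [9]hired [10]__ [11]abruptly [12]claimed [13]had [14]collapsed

5

The marked gap is inside the relative clause, the direct object of "hired".
Its filler is the head noun "suspect" (via "that"), at word 5.
(The other dependency links word 2 to a gap after word 12.)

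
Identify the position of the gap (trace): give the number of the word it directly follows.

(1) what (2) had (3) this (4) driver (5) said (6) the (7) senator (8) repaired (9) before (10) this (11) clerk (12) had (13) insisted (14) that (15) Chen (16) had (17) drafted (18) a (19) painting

8

The displaced element is "what" (word 1).
It is linked across 1 clause boundary (Ø).
It functions as the direct object of "repaired", so the gap sits immediately after word 8 ("repaired").
Base order: This driver had said the senator repaired what before this clerk had insisted that Chen had drafted a painting.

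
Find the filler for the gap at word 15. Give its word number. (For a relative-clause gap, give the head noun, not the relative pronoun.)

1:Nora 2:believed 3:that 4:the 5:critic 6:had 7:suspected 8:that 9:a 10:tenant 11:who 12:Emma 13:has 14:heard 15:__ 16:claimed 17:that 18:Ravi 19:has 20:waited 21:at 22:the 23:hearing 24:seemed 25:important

10

The gap at 15 is the subject of "claimed", inside a relative clause.
The relative pronoun is "who" (word 11); it is bound by the head noun immediately before it.
Its filler is the head noun "tenant", at word 10.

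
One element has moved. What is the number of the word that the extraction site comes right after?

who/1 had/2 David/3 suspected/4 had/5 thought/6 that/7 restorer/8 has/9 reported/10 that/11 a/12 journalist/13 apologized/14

The displaced element is "who" (word 1).
It is linked across 1 clause boundary (Ø).
It functions as the subject of "thought", so the gap sits immediately after word 4 ("suspected").
Base order: David had suspected who had thought that restorer has reported that a journalist apologized.

4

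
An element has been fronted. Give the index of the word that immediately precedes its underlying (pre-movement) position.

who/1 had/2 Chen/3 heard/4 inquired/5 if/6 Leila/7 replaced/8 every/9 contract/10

The displaced element is "who" (word 1).
It is linked across 1 clause boundary (Ø).
It functions as the subject of "inquired", so the gap sits immediately after word 4 ("heard").
Base order: Chen had heard that who inquired if Leila replaced every contract.

4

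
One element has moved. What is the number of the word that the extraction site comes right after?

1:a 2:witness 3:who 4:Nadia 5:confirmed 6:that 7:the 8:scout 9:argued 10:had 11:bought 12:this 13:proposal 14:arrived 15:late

The displaced element is "a witness" (word 2).
It is linked across 2 clause boundaries (that → Ø).
It functions as the subject of "bought", so the gap sits immediately after word 9 ("argued").
Base order: Nadia confirmed that the scout argued a witness had bought this proposal.

9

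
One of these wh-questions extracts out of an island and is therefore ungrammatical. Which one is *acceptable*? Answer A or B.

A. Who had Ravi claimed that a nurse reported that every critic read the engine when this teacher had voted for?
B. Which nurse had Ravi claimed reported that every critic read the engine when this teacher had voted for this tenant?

In A, the wh-phrase is extracted from inside an adjunct island (introduced by "when"), which blocks movement.
In B, the extraction path crosses only that-complement boundaries, which are transparent.
So B is grammatical.

B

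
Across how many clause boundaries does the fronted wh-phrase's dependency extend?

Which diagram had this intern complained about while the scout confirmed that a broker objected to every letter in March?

"which diagram" originates inside the matrix clause — no clause boundary is crossed.

0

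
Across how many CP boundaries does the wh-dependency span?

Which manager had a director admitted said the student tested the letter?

1

"which manager" is extracted from the subject of "said".
Boundaries crossed, outermost first: [Ø] — 1 in total.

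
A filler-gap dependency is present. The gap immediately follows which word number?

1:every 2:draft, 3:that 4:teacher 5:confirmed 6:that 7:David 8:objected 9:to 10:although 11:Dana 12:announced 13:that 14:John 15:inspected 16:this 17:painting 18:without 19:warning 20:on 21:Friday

9

The displaced element is "every draft" (word 2).
It is linked across 1 clause boundary (that).
It functions as the object of the preposition "to" of "objected", so the gap sits immediately after word 9 ("to").
Base order: That teacher confirmed that David objected to every draft although Dana announced that John inspected this painting without warning on Friday.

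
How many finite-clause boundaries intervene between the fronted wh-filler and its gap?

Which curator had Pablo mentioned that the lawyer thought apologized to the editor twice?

"which curator" is extracted from the subject of "apologized".
Boundaries crossed, outermost first: [that], [Ø] — 2 in total.

2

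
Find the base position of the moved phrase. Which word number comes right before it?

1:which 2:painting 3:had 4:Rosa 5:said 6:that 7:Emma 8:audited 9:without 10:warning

8

The displaced element is "which painting" (word 2).
It is linked across 1 clause boundary (that).
It functions as the direct object of "audited", so the gap sits immediately after word 8 ("audited").
Base order: Rosa had said that Emma audited which painting without warning.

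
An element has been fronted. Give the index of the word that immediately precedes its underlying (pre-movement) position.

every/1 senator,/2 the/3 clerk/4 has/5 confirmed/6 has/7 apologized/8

The displaced element is "every senator" (word 2).
It is linked across 1 clause boundary (Ø).
It functions as the subject of "apologized", so the gap sits immediately after word 6 ("confirmed").
Base order: The clerk has confirmed that every senator has apologized.

6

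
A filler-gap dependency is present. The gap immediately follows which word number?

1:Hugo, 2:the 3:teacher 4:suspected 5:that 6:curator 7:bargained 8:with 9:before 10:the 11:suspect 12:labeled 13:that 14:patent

The displaced element is "Hugo" (word 1).
It is linked across 1 clause boundary (Ø).
It functions as the object of the preposition "with" of "bargained", so the gap sits immediately after word 8 ("with").
Base order: The teacher suspected that curator bargained with Hugo before the suspect labeled that patent.

8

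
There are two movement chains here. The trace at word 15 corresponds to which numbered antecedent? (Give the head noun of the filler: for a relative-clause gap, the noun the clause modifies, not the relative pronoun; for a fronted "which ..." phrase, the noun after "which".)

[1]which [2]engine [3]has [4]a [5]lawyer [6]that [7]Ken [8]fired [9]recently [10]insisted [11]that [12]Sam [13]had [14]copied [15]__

2

The marked gap is the direct object of "copied".
Its filler is the fronted wh-phrase "which engine", at word 2.
(The other dependency links word 5 to a gap after word 8.)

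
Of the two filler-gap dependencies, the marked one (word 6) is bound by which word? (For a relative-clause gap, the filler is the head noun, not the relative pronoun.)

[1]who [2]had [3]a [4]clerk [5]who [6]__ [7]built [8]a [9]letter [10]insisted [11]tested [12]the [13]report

4

The marked gap is inside the relative clause, the subject of "built".
Its filler is the head noun "clerk" (via "who"), at word 4.
(The other dependency links word 1 to a gap after word 10.)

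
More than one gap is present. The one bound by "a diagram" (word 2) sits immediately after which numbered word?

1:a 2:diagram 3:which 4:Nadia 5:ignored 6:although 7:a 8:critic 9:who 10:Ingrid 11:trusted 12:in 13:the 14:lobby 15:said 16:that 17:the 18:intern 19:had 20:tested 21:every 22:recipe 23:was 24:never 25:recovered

The displaced element is "a diagram" (word 2).
It functions as the direct object of "ignored", so the gap sits immediately after word 5 ("ignored").
Base order: Nadia ignored a diagram although a critic who Ingrid trusted in the lobby said that the intern had tested every recipe.

5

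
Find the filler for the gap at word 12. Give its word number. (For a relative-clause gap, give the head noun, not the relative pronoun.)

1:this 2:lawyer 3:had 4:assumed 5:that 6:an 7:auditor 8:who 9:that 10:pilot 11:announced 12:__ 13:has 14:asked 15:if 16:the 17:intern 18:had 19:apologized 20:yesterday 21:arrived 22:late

The gap at 12 is the subject of "asked", inside a relative clause.
The relative pronoun is "who" (word 8); it is bound by the head noun immediately before it.
Its filler is the head noun "auditor", at word 7.

7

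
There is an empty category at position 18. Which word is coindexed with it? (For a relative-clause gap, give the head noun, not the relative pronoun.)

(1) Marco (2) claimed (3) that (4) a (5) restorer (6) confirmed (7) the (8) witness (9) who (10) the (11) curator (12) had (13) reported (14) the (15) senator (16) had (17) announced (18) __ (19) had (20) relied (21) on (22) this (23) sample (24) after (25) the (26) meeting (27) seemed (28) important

The gap at 18 is the subject of "relied", inside a relative clause.
The relative pronoun is "who" (word 9); it is bound by the head noun immediately before it.
Its filler is the head noun "witness", at word 8.

8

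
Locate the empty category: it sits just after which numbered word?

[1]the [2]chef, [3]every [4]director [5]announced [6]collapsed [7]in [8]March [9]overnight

5

The displaced element is "the chef" (word 2).
It is linked across 1 clause boundary (Ø).
It functions as the subject of "collapsed", so the gap sits immediately after word 5 ("announced").
Base order: Every director announced the chef collapsed in March overnight.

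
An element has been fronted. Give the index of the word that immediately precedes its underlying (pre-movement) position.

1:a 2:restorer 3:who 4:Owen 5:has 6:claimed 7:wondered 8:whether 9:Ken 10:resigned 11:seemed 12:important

6

The displaced element is "a restorer" (word 2).
It is linked across 1 clause boundary (Ø).
It functions as the subject of "wondered", so the gap sits immediately after word 6 ("claimed").
Base order: Owen has claimed that a restorer wondered whether Ken resigned.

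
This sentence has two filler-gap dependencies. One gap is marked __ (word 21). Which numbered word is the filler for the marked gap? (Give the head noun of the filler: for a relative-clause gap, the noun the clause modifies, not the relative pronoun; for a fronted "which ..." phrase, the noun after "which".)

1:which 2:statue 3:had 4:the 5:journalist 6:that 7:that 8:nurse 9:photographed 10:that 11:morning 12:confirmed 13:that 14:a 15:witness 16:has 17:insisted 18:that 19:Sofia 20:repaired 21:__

2

The marked gap is the direct object of "repaired".
Its filler is the fronted wh-phrase "which statue", at word 2.
(The other dependency links word 5 to a gap after word 9.)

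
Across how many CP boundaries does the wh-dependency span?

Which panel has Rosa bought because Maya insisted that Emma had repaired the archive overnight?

"which panel" originates inside the matrix clause — no clause boundary is crossed.

0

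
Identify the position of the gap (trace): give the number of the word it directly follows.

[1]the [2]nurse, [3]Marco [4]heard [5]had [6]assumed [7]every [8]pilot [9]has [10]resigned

The displaced element is "the nurse" (word 2).
It is linked across 1 clause boundary (Ø).
It functions as the subject of "assumed", so the gap sits immediately after word 4 ("heard").
Base order: Marco heard that the nurse had assumed every pilot has resigned.

4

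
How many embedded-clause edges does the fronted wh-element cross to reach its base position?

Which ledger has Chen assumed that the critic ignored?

1

"which ledger" is extracted from the object of "ignored".
Boundaries crossed, outermost first: [that] — 1 in total.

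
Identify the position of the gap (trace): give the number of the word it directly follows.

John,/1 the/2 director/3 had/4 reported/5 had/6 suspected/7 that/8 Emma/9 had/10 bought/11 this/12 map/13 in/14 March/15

The displaced element is "John" (word 1).
It is linked across 1 clause boundary (Ø).
It functions as the subject of "suspected", so the gap sits immediately after word 5 ("reported").
Base order: The director had reported John had suspected that Emma had bought this map in March.

5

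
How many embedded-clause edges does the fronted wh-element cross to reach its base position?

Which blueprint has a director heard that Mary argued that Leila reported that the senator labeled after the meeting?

3

"which blueprint" is extracted from the object of "labeled".
Boundaries crossed, outermost first: [that], [that], [that] — 3 in total.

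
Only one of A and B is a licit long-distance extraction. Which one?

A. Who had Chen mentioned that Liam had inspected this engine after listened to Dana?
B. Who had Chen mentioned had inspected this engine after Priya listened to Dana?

In A, the wh-phrase is extracted from inside an adjunct island (introduced by "after"), which blocks movement.
In B, the extraction path crosses only that-complement boundaries, which are transparent.
So B is grammatical.

B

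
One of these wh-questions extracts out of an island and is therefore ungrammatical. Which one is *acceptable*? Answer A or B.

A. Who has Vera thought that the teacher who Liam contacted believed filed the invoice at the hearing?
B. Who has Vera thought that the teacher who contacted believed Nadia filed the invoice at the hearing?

In B, the wh-phrase is extracted from inside a complex-NP island (relative clause) (introduced by "who"), which blocks movement.
In A, the extraction path crosses only that-complement boundaries, which are transparent.
So A is grammatical.

A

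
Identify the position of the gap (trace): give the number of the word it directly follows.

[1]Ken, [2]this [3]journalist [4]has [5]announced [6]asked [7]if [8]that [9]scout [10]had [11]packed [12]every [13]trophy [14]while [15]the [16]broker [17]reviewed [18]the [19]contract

The displaced element is "Ken" (word 1).
It is linked across 1 clause boundary (Ø).
It functions as the subject of "asked", so the gap sits immediately after word 5 ("announced").
Base order: This journalist has announced Ken asked if that scout had packed every trophy while the broker reviewed the contract.

5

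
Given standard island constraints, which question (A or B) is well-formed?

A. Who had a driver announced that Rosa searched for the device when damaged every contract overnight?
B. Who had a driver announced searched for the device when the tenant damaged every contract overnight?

B

In A, the wh-phrase is extracted from inside an adjunct island (introduced by "when"), which blocks movement.
In B, the extraction path crosses only that-complement boundaries, which are transparent.
So B is grammatical.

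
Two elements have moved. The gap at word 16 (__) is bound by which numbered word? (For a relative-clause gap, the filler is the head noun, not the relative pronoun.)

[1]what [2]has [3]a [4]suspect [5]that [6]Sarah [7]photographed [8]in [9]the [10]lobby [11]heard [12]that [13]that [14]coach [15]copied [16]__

The marked gap is the direct object of "copied".
Its filler is the fronted wh-phrase "what", at word 1.
(The other dependency links word 4 to a gap after word 7.)

1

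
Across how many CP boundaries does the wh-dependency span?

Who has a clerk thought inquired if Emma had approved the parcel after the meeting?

1

"who" is extracted from the subject of "inquired".
Boundaries crossed, outermost first: [Ø] — 1 in total.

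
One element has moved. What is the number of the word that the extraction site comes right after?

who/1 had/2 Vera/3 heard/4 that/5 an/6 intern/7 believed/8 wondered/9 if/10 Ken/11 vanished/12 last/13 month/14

The displaced element is "who" (word 1).
It is linked across 2 clause boundaries (that → Ø).
It functions as the subject of "wondered", so the gap sits immediately after word 8 ("believed").
Base order: Vera had heard that an intern believed who wondered if Ken vanished last month.

8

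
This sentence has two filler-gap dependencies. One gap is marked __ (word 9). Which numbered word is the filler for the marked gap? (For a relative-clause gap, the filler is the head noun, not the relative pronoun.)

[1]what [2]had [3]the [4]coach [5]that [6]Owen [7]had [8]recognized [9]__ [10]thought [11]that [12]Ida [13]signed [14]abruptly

4

The marked gap is inside the relative clause, the direct object of "recognized".
Its filler is the head noun "coach" (via "that"), at word 4.
(The other dependency links word 1 to a gap after word 13.)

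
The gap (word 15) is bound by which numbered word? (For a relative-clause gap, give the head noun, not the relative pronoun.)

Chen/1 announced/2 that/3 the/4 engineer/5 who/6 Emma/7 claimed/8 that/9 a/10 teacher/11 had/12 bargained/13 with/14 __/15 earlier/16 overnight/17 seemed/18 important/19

The gap at 15 is the prepositional object of "bargained", inside a relative clause.
The relative pronoun is "who" (word 6); it is bound by the head noun immediately before it.
Its filler is the head noun "engineer", at word 5.

5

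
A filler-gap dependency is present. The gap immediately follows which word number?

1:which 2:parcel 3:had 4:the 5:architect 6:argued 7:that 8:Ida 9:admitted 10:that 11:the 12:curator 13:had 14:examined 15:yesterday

The displaced element is "which parcel" (word 2).
It is linked across 2 clause boundaries (that → that).
It functions as the direct object of "examined", so the gap sits immediately after word 14 ("examined").
Base order: The architect had argued that Ida admitted that the curator had examined which parcel yesterday.

14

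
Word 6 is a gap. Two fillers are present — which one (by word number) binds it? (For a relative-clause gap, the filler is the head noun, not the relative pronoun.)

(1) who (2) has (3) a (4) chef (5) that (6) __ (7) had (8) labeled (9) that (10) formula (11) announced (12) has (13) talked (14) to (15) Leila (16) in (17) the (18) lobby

4

The marked gap is inside the relative clause, the subject of "labeled".
Its filler is the head noun "chef" (via "that"), at word 4.
(The other dependency links word 1 to a gap after word 11.)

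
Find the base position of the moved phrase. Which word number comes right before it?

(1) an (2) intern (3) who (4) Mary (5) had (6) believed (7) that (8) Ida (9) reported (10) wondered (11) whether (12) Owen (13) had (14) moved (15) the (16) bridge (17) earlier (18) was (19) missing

The displaced element is "an intern" (word 2).
It is linked across 2 clause boundaries (that → Ø).
It functions as the subject of "wondered", so the gap sits immediately after word 9 ("reported").
Base order: Mary had believed that Ida reported an intern wondered whether Owen had moved the bridge earlier.

9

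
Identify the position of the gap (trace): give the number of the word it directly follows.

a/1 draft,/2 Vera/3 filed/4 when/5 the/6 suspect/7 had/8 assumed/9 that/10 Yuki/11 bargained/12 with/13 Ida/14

The displaced element is "a draft" (word 2).
It functions as the direct object of "filed", so the gap sits immediately after word 4 ("filed").
Base order: Vera filed a draft when the suspect had assumed that Yuki bargained with Ida.

4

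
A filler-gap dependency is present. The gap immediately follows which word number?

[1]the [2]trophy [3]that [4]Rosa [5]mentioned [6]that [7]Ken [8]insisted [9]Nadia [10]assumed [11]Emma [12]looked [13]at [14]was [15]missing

13

The displaced element is "the trophy" (word 2).
It is linked across 3 clause boundaries (that → Ø → Ø).
It functions as the object of the preposition "at" of "looked", so the gap sits immediately after word 13 ("at").
Base order: Rosa mentioned that Ken insisted Nadia assumed Emma looked at the trophy.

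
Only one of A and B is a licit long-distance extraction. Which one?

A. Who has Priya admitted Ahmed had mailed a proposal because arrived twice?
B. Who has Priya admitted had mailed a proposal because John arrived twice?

In A, the wh-phrase is extracted from inside an adjunct island (introduced by "because"), which blocks movement.
In B, the extraction path crosses only that-complement boundaries, which are transparent.
So B is grammatical.

B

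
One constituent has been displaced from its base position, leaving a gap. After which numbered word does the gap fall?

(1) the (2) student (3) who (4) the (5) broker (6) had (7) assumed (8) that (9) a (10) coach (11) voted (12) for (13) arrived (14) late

12

The displaced element is "the student" (word 2).
It is linked across 1 clause boundary (that).
It functions as the object of the preposition "for" of "voted", so the gap sits immediately after word 12 ("for").
Base order: The broker had assumed that a coach voted for the student.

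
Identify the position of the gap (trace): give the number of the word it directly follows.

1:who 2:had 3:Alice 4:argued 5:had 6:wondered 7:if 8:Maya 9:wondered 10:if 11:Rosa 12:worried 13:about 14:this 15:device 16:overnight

The displaced element is "who" (word 1).
It is linked across 1 clause boundary (Ø).
It functions as the subject of "wondered", so the gap sits immediately after word 4 ("argued").
Base order: Alice had argued that who had wondered if Maya wondered if Rosa worried about this device overnight.

4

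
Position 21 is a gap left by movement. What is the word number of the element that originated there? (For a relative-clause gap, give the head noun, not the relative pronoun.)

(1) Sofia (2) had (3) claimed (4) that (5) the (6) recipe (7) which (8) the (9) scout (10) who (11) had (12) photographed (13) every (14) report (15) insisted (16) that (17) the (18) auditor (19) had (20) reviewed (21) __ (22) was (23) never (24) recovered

6

The gap at 21 is the object of "reviewed", inside a relative clause.
The relative pronoun is "which" (word 7); it is bound by the head noun immediately before it.
Its filler is the head noun "recipe", at word 6.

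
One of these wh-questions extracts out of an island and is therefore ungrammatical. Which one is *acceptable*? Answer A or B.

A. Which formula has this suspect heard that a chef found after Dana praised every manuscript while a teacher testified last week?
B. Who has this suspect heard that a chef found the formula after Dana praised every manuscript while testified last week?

A

In B, the wh-phrase is extracted from inside an adjunct island (introduced by "after"), which blocks movement.
In A, the extraction path crosses only that-complement boundaries, which are transparent.
So A is grammatical.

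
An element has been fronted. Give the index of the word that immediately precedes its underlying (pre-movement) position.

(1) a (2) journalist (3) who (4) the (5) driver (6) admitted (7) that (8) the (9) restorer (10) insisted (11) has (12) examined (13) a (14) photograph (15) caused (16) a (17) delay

The displaced element is "a journalist" (word 2).
It is linked across 2 clause boundaries (that → Ø).
It functions as the subject of "examined", so the gap sits immediately after word 10 ("insisted").
Base order: The driver admitted that the restorer insisted a journalist has examined a photograph.

10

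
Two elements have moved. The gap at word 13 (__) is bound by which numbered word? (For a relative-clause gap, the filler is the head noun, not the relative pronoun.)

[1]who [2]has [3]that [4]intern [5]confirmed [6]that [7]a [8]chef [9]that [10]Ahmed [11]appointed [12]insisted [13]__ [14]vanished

1

The marked gap is the subject of "vanished".
Its filler is the fronted wh-phrase "who", at word 1.
(The other dependency links word 8 to a gap after word 11.)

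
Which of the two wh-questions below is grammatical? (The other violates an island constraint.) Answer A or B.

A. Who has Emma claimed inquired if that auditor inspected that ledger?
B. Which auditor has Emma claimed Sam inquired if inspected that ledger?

A

In B, the wh-phrase is extracted from inside a wh-island (introduced by "if"), which blocks movement.
In A, the extraction path crosses only that-complement boundaries, which are transparent.
So A is grammatical.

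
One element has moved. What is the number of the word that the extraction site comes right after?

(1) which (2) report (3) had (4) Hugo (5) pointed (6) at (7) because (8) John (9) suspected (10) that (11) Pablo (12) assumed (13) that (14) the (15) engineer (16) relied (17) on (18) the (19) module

The displaced element is "which report" (word 2).
It functions as the object of the preposition "at" of "pointed", so the gap sits immediately after word 6 ("at").
Base order: Hugo had pointed at which report because John suspected that Pablo assumed that the engineer relied on the module.

6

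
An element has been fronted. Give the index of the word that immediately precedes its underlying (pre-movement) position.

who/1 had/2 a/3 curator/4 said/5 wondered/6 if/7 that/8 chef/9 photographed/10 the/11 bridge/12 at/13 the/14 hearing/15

5

The displaced element is "who" (word 1).
It is linked across 1 clause boundary (Ø).
It functions as the subject of "wondered", so the gap sits immediately after word 5 ("said").
Base order: A curator had said that who wondered if that chef photographed the bridge at the hearing.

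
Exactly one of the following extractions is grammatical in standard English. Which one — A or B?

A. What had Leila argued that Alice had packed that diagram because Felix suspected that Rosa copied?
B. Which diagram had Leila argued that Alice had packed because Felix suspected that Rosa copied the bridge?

B

In A, the wh-phrase is extracted from inside an adjunct island (introduced by "because"), which blocks movement.
In B, the extraction path crosses only that-complement boundaries, which are transparent.
So B is grammatical.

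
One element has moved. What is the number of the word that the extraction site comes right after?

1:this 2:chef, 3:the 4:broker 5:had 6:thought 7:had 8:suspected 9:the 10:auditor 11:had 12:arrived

6

The displaced element is "this chef" (word 2).
It is linked across 1 clause boundary (Ø).
It functions as the subject of "suspected", so the gap sits immediately after word 6 ("thought").
Base order: The broker had thought that this chef had suspected the auditor had arrived.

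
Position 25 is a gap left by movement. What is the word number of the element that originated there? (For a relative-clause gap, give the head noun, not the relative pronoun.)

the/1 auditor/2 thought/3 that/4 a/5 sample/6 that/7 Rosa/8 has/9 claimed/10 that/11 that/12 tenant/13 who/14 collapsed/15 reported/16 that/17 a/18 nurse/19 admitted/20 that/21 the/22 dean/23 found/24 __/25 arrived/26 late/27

The gap at 25 is the object of "found", inside a relative clause.
The relative pronoun is "that" (word 7); it is bound by the head noun immediately before it.
Its filler is the head noun "sample", at word 6.

6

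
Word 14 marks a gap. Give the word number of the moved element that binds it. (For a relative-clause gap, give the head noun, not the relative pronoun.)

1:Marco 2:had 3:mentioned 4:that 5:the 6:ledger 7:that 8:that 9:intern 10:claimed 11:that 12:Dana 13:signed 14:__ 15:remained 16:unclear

6

The gap at 14 is the object of "signed", inside a relative clause.
The relative pronoun is "that" (word 7); it is bound by the head noun immediately before it.
Its filler is the head noun "ledger", at word 6.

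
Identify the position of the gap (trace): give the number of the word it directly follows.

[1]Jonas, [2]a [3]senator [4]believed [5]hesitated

The displaced element is "Jonas" (word 1).
It is linked across 1 clause boundary (Ø).
It functions as the subject of "hesitated", so the gap sits immediately after word 4 ("believed").
Base order: A senator believed Jonas hesitated.

4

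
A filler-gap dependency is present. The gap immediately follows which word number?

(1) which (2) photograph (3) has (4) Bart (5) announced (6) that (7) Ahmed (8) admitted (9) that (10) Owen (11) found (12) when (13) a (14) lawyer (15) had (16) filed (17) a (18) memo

The displaced element is "which photograph" (word 2).
It is linked across 2 clause boundaries (that → that).
It functions as the direct object of "found", so the gap sits immediately after word 11 ("found").
Base order: Bart has announced that Ahmed admitted that Owen found which photograph when a lawyer had filed a memo.

11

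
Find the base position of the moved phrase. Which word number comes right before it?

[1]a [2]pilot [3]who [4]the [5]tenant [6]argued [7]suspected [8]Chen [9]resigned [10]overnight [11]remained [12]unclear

The displaced element is "a pilot" (word 2).
It is linked across 1 clause boundary (Ø).
It functions as the subject of "suspected", so the gap sits immediately after word 6 ("argued").
Base order: The tenant argued that a pilot suspected Chen resigned overnight.

6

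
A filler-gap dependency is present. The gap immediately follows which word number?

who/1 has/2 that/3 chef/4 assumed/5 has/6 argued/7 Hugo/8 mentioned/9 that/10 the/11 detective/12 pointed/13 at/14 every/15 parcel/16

The displaced element is "who" (word 1).
It is linked across 1 clause boundary (Ø).
It functions as the subject of "argued", so the gap sits immediately after word 5 ("assumed").
Base order: That chef has assumed that who has argued Hugo mentioned that the detective pointed at every parcel.

5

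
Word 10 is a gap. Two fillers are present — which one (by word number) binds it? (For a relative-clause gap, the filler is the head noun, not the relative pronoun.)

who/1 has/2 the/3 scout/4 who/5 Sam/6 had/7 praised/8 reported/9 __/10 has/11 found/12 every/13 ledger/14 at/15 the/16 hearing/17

1

The marked gap is the subject of "found".
Its filler is the fronted wh-phrase "who", at word 1.
(The other dependency links word 4 to a gap after word 8.)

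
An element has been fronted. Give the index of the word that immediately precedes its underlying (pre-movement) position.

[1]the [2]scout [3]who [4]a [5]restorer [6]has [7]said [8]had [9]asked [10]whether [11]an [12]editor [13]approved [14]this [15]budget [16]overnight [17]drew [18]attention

The displaced element is "the scout" (word 2).
It is linked across 1 clause boundary (Ø).
It functions as the subject of "asked", so the gap sits immediately after word 7 ("said").
Base order: A restorer has said that the scout had asked whether an editor approved this budget overnight.

7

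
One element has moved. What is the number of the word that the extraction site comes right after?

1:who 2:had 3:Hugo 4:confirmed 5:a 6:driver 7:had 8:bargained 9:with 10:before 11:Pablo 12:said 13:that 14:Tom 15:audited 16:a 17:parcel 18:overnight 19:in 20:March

The displaced element is "who" (word 1).
It is linked across 1 clause boundary (Ø).
It functions as the object of the preposition "with" of "bargained", so the gap sits immediately after word 9 ("with").
Base order: Hugo had confirmed a driver had bargained with who before Pablo said that Tom audited a parcel overnight in March.

9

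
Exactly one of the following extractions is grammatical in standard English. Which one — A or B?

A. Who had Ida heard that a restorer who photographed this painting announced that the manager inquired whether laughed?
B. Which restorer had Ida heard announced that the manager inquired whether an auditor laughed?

B

In A, the wh-phrase is extracted from inside a wh-island (introduced by "whether"), which blocks movement.
In B, the extraction path crosses only that-complement boundaries, which are transparent.
So B is grammatical.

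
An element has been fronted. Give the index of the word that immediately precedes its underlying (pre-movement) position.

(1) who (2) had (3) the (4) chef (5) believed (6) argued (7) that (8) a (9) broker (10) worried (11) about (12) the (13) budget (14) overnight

The displaced element is "who" (word 1).
It is linked across 1 clause boundary (Ø).
It functions as the subject of "argued", so the gap sits immediately after word 5 ("believed").
Base order: The chef had believed that who argued that a broker worried about the budget overnight.

5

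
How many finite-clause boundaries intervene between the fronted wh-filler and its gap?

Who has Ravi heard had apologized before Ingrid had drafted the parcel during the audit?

1

"who" is extracted from the subject of "apologized".
Boundaries crossed, outermost first: [Ø] — 1 in total.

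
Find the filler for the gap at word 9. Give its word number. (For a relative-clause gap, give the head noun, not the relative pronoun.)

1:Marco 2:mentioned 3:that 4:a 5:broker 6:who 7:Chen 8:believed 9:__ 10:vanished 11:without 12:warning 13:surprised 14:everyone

5

The gap at 9 is the subject of "vanished", inside a relative clause.
The relative pronoun is "who" (word 6); it is bound by the head noun immediately before it.
Its filler is the head noun "broker", at word 5.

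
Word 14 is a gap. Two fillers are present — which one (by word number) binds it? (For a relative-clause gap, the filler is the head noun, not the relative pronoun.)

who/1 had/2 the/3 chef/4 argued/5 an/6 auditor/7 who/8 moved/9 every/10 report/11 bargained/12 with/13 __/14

1

The marked gap is the object of the preposition "with" of "bargained".
Its filler is the fronted wh-phrase "who", at word 1.
(The other dependency links word 7 to a gap after word 8.)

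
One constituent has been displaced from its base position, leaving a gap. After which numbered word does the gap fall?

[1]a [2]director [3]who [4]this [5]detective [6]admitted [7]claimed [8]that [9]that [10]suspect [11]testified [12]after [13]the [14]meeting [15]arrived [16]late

6

The displaced element is "a director" (word 2).
It is linked across 1 clause boundary (Ø).
It functions as the subject of "claimed", so the gap sits immediately after word 6 ("admitted").
Base order: This detective admitted that a director claimed that that suspect testified after the meeting.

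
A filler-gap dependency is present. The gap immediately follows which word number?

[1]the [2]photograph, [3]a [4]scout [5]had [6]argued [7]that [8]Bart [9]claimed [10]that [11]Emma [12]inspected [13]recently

12

The displaced element is "the photograph" (word 2).
It is linked across 2 clause boundaries (that → that).
It functions as the direct object of "inspected", so the gap sits immediately after word 12 ("inspected").
Base order: A scout had argued that Bart claimed that Emma inspected the photograph recently.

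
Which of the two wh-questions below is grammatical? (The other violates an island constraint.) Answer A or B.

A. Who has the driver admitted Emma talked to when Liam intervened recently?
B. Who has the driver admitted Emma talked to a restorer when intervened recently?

A

In B, the wh-phrase is extracted from inside an adjunct island (introduced by "when"), which blocks movement.
In A, the extraction path crosses only that-complement boundaries, which are transparent.
So A is grammatical.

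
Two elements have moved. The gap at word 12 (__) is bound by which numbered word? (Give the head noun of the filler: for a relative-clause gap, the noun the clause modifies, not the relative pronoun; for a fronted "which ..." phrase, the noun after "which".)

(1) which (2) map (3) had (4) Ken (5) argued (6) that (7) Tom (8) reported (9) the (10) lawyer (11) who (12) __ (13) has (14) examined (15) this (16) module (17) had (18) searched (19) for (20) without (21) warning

The marked gap is inside the relative clause, the subject of "examined".
Its filler is the head noun "lawyer" (via "who"), at word 10.
(The other dependency links word 2 to a gap after word 19.)

10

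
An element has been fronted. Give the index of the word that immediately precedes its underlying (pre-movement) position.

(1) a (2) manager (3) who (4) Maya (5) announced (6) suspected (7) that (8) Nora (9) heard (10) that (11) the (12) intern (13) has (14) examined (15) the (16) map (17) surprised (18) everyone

The displaced element is "a manager" (word 2).
It is linked across 1 clause boundary (Ø).
It functions as the subject of "suspected", so the gap sits immediately after word 5 ("announced").
Base order: Maya announced that a manager suspected that Nora heard that the intern has examined the map.

5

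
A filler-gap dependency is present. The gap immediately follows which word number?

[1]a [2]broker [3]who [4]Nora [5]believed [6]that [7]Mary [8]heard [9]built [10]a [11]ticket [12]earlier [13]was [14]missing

8

The displaced element is "a broker" (word 2).
It is linked across 2 clause boundaries (that → Ø).
It functions as the subject of "built", so the gap sits immediately after word 8 ("heard").
Base order: Nora believed that Mary heard that a broker built a ticket earlier.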